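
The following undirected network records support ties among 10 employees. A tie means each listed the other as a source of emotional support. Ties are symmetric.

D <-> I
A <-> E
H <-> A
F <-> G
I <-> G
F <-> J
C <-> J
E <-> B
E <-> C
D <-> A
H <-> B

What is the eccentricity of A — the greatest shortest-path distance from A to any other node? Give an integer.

4

Distances from A: B:2, C:2, D:1, E:1, F:4, G:3, H:1, I:2, J:3.
The largest is 4 (to F), so the eccentricity of A is 4.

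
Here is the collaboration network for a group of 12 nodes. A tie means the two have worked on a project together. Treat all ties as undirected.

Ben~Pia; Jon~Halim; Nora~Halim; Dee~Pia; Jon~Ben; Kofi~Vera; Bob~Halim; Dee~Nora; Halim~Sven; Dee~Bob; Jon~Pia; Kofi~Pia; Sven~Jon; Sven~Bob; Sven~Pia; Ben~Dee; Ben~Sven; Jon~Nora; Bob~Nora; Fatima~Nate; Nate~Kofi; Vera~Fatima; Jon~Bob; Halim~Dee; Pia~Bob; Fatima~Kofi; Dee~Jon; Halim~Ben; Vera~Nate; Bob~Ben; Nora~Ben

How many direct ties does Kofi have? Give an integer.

Kofi is directly tied to Fatima, Nate, Pia, and Vera. That is 4 neighbors, so the degree of Kofi is 4.

4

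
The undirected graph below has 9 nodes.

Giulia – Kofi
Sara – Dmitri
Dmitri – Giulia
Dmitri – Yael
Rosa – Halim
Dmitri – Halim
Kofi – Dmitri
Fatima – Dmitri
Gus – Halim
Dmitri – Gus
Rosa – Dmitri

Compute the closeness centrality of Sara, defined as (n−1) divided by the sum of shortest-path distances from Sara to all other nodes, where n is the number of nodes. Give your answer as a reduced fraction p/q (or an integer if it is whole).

8/15

Distances from Sara: Dmitri:1, Fatima:2, Giulia:2, Gus:2, Halim:2, Kofi:2, Rosa:2, Yael:2. Sum = 15.
n = 9, so closeness = 8/15.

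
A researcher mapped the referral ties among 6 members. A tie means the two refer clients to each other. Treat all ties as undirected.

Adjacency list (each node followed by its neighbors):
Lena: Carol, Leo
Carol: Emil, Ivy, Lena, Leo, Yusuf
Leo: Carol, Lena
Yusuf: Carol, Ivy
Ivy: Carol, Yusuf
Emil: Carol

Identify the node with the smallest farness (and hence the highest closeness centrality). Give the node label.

Farness (sum of distances to all others) for each node — Carol:5, Emil:9, Ivy:8, Lena:8, Leo:8, Yusuf:8.
The smallest farness is 5, for Carol, so Carol has the highest closeness.

Carol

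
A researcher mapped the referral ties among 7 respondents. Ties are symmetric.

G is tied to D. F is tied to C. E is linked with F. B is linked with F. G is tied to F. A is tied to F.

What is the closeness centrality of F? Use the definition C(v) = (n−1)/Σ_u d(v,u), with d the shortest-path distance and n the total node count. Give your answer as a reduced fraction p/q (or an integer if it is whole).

6/7

Distances from F: A:1, B:1, C:1, D:2, E:1, G:1. Sum = 7.
n = 7, so closeness = 6/7.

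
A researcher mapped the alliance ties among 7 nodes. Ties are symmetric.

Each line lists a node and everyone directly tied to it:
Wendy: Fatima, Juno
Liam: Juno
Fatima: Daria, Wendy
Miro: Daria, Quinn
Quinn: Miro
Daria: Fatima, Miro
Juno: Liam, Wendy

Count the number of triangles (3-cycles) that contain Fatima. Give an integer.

0

Fatima's neighbors are Daria and Wendy, but none of them are tied to each other, so no triangle contains Fatima.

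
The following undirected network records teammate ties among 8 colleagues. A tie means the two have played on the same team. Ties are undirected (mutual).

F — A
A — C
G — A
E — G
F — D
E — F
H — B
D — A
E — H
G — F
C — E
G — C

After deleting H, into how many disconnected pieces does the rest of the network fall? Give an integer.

2

Without H, the remaining ties split the others into: {A, C, D, E, F, G}; {B}.
That's 2 separate components.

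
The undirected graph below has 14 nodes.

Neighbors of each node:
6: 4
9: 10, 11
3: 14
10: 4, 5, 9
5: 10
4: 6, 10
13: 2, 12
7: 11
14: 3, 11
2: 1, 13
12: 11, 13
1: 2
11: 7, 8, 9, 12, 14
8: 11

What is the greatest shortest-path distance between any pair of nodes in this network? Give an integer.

8

Eccentricity of each node (its greatest distance to any other): 1:8, 2:7, 3:6, 4:7, 5:7, 6:8, 7:5, 8:5, 9:5, 10:6, 11:4, 12:5, 13:6, 14:5.
The maximum eccentricity is 8, realized for instance by the pair 6–1 via 6 – 4 – 10 – 9 – 11 – 12 – 13 – 2 – 1. So the diameter is 8.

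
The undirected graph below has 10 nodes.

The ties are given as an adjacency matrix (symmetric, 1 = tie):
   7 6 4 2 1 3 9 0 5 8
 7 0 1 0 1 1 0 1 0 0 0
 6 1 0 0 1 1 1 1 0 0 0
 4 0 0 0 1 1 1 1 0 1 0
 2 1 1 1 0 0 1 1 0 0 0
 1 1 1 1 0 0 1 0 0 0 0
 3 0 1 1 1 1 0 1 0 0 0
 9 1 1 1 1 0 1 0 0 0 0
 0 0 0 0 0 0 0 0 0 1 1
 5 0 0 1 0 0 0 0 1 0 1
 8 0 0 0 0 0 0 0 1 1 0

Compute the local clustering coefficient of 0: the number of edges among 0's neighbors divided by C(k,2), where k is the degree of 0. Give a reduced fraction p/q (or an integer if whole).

1

0's neighbors: 5 and 8 (k = 2).
Possible neighbor pairs: C(2,2) = 1. Edges among them: 5–8 → e = 1.
Clustering(0) = 1/1.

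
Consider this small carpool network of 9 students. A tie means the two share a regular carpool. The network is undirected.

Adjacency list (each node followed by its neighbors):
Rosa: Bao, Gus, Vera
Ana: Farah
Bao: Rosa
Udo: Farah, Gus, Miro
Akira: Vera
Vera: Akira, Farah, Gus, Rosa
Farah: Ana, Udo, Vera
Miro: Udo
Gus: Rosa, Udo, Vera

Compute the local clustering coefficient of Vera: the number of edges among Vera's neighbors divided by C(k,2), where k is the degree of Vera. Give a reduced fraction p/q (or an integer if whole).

1/6

Vera's neighbors: Akira, Farah, Gus, and Rosa (k = 4).
Possible neighbor pairs: C(4,2) = 6. Edges among them: Gus–Rosa → e = 1.
Clustering(Vera) = 1/6.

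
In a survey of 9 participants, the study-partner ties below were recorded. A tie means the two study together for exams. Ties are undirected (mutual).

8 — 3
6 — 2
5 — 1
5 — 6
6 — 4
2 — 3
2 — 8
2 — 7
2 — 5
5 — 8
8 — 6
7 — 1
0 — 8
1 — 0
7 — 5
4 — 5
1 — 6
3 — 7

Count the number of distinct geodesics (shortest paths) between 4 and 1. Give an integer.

2

The shortest distance is 2. The length-2 paths are: 4–6–1; 4–5–1.
That gives 2 distinct shortest paths.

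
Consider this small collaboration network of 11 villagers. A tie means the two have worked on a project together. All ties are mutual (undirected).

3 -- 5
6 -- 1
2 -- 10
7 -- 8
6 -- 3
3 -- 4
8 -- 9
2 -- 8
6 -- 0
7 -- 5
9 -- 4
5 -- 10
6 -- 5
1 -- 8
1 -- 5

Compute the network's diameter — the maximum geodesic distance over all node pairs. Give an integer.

4

Eccentricity of each node (its greatest distance to any other): 0:4, 1:3, 2:4, 3:3, 4:3, 5:3, 6:3, 7:3, 8:3, 9:4, 10:3.
The maximum eccentricity is 4, realized for instance by the pair 2–0 via 2 – 10 – 5 – 6 – 0. So the diameter is 4.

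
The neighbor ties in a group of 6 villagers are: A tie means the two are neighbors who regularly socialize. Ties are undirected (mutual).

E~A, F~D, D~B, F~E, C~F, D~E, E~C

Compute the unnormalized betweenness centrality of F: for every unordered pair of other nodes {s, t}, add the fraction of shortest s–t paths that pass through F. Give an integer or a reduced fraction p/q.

Pairs whose geodesics pass through F — B–C: 1/2; C–D: 1/2.
All other pairs contribute 0.
Summing the contributions gives betweenness(F) = 1.

1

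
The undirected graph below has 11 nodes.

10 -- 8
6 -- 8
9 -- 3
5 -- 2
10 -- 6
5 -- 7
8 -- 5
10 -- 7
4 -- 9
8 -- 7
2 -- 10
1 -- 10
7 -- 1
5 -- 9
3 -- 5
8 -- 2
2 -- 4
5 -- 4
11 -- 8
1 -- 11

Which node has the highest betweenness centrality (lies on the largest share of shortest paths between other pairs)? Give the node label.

5

Unnormalized betweenness of each node: 1:1, 2:13/3, 3:0, 4:3/4, 5:203/12, 6:0, 7:19/4, 8:155/12, 9:1/2, 10:9/2, 11:1/3.
5 has the largest value, 203/12, making it the main broker — the node through which the most shortest paths run.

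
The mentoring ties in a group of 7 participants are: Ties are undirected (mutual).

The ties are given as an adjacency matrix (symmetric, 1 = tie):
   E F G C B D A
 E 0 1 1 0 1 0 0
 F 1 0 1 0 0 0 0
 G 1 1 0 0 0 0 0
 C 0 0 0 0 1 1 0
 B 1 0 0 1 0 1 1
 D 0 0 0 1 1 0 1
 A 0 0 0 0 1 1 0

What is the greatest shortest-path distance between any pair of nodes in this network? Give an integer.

3

Eccentricity of each node (its greatest distance to any other): A:3, B:2, C:3, D:3, E:2, F:3, G:3.
The maximum eccentricity is 3, realized for instance by the pair F–C via F – E – B – C. So the diameter is 3.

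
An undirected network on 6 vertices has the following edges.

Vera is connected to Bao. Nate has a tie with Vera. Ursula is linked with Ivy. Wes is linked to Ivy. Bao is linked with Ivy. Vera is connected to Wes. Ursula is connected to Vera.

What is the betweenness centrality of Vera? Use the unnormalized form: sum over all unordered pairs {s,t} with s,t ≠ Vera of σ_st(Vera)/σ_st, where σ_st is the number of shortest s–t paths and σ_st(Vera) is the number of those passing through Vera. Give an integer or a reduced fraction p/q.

Pairs whose geodesics pass through Vera — Nate–Ursula: 1; Nate–Wes: 1; Nate–Ivy: 3/3; Nate–Bao: 1; Ursula–Wes: 1/2; Ursula–Bao: 1/2; Wes–Bao: 1/2.
All other pairs contribute 0.
Summing the contributions gives betweenness(Vera) = 11/2.

11/2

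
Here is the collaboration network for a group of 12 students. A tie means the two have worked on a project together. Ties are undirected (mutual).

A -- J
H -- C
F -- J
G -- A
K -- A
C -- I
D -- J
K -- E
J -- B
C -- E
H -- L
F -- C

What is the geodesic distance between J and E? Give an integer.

One shortest route is J – F – C – E, which uses 3 edges, and at distance 2 from J we only reach {C, G, K}, which does not include E. So d(J,E) = 3.

3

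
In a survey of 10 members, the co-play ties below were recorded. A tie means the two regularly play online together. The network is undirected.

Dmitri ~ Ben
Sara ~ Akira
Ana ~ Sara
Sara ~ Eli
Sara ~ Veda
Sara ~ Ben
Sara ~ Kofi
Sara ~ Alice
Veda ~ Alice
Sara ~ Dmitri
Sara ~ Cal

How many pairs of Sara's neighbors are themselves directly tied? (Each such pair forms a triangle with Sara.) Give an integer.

2

Sara's neighbors: Akira, Alice, Ana, Ben, Cal, Dmitri, Eli, Kofi, and Veda.
Neighbor pairs that are themselves tied: Sara–Alice–Veda; Sara–Ben–Dmitri. Each forms one triangle with Sara, for 2 in total.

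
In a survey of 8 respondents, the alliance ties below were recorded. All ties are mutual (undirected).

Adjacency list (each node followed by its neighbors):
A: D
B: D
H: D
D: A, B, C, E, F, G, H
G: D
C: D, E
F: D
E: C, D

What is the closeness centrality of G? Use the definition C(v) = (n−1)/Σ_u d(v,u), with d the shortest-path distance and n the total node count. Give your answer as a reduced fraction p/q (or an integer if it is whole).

7/13

Distances from G: A:2, B:2, C:2, D:1, E:2, F:2, H:2. Sum = 13.
n = 8, so closeness = 7/13.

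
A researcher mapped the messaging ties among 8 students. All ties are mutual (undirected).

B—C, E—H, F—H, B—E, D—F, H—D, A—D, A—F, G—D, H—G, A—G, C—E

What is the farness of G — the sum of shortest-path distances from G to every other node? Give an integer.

13

Distances from G: A:1, B:3, C:3, D:1, E:2, F:2, H:1.
Sum = 1 + 3 + 3 + 1 + 2 + 2 + 1 = 13.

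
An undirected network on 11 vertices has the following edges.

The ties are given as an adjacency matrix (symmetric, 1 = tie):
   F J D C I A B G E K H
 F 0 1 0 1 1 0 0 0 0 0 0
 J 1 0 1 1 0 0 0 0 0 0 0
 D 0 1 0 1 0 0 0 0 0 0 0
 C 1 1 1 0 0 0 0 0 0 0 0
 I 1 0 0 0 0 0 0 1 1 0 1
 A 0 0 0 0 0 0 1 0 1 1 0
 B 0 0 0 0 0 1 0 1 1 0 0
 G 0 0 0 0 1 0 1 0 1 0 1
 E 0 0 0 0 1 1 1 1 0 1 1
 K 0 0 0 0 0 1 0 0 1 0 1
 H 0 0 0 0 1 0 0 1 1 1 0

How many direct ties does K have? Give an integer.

3

K is directly tied to A, E, and H. That is 3 neighbors, so the degree of K is 3.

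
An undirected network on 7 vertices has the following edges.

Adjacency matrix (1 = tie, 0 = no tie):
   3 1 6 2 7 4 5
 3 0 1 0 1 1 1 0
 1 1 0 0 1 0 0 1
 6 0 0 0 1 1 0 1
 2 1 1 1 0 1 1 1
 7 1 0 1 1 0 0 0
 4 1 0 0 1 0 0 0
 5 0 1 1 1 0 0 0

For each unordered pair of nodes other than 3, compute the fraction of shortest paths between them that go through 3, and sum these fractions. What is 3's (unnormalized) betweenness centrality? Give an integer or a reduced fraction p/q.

3/2

Pairs whose geodesics pass through 3 — 1–7: 1/2; 1–4: 1/2; 7–4: 1/2.
All other pairs contribute 0.
Summing the contributions gives betweenness(3) = 3/2.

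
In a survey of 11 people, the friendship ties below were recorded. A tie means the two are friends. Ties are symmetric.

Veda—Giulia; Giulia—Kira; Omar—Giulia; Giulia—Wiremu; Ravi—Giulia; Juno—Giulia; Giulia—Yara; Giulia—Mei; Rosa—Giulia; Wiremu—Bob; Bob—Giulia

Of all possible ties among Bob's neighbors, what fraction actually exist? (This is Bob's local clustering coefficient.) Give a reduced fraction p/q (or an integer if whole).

1

Bob's neighbors: Giulia and Wiremu (k = 2).
Possible neighbor pairs: C(2,2) = 1. Edges among them: Giulia–Wiremu → e = 1.
Clustering(Bob) = 1/1.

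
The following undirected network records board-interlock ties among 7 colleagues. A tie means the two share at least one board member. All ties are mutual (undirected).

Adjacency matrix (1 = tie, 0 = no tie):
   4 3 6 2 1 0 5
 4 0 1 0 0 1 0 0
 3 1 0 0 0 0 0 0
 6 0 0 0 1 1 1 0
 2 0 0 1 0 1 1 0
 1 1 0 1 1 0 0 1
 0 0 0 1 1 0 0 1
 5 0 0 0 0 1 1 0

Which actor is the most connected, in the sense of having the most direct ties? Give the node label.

1

Degrees — 0:3, 1:4, 2:3, 3:1, 4:2, 5:2, 6:3.
The maximum is 4, attained only by 1.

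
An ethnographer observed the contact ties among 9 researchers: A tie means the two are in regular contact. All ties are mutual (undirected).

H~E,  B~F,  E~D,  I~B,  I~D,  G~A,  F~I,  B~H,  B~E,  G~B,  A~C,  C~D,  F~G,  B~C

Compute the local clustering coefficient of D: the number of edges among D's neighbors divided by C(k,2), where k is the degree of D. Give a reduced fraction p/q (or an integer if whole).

D's neighbors: C, E, and I (k = 3).
Possible neighbor pairs: C(3,2) = 3. Edges among them: none → e = 0.
Clustering(D) = 0/3 = 0.

0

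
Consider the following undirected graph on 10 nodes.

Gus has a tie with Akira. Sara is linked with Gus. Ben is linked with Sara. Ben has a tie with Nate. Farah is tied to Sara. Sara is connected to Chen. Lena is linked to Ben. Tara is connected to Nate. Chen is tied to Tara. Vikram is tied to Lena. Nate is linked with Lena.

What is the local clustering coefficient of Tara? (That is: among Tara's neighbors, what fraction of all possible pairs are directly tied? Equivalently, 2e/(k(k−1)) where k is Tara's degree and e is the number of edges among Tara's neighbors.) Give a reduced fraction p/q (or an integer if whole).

0

Tara's neighbors: Chen and Nate (k = 2).
Possible neighbor pairs: C(2,2) = 1. Edges among them: none → e = 0.
Clustering(Tara) = 0/1.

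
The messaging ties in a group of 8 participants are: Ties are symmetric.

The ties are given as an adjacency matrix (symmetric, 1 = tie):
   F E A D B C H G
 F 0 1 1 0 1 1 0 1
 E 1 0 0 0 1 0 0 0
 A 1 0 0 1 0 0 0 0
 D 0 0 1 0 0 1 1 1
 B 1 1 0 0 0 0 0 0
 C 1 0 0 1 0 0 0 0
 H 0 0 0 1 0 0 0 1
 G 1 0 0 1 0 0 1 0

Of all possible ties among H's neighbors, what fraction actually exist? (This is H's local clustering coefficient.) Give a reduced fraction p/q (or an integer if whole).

1

H's neighbors: D and G (k = 2).
Possible neighbor pairs: C(2,2) = 1. Edges among them: D–G → e = 1.
Clustering(H) = 1/1.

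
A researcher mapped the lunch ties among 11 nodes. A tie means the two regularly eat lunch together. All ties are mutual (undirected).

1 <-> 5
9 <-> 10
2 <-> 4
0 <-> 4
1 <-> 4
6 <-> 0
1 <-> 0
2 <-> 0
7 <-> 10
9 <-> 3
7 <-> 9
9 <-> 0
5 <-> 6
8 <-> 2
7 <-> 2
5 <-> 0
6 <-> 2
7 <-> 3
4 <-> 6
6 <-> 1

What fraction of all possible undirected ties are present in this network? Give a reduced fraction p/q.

There are 20 edges and 11 nodes, so the maximum possible is C(11,2) = 55.
Density = 20/55 = 4/11.

4/11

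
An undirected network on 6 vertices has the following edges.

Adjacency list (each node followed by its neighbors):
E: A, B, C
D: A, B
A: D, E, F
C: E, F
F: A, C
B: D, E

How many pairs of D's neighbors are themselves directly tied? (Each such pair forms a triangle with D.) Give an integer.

D's neighbors are A and B, but none of them are tied to each other, so no triangle contains D.

0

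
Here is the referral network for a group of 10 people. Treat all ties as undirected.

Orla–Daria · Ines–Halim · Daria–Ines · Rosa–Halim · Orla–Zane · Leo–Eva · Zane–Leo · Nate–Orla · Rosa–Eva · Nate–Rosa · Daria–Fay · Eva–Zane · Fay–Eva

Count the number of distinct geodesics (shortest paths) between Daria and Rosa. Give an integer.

The shortest distance is 3. The length-3 paths are: Daria–Fay–Eva–Rosa; Daria–Ines–Halim–Rosa; Daria–Orla–Nate–Rosa.
That gives 3 distinct shortest paths.

3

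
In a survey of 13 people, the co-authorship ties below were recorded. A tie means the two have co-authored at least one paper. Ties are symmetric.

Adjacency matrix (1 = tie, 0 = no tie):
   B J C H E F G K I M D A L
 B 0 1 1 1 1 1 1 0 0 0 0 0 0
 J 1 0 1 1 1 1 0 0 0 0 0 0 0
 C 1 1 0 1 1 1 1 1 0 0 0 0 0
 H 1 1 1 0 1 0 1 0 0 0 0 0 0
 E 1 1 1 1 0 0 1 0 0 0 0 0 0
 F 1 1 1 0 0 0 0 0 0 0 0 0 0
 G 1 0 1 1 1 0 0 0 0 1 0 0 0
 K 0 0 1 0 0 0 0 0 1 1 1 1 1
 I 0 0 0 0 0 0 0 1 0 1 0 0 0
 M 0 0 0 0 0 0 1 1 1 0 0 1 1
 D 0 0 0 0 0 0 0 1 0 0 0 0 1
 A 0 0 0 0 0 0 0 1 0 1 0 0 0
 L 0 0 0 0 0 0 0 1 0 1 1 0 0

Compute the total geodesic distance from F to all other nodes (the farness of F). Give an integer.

Distances from F: A:3, B:1, C:1, D:3, E:2, G:2, H:2, I:3, J:1, K:2, L:3, M:3.
Sum = 3 + 1 + 1 + 3 + 2 + 2 + 2 + 3 + 1 + 2 + 3 + 3 = 26.

26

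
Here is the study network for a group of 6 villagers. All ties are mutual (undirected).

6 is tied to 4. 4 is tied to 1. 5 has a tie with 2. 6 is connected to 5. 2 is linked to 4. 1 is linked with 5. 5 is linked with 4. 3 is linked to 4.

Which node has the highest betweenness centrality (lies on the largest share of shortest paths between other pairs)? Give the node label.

4

Unnormalized betweenness of each node: 1:0, 2:0, 3:0, 4:11/2, 5:3/2, 6:0.
4 has the largest value, 11/2, making it the main broker — the node through which the most shortest paths run.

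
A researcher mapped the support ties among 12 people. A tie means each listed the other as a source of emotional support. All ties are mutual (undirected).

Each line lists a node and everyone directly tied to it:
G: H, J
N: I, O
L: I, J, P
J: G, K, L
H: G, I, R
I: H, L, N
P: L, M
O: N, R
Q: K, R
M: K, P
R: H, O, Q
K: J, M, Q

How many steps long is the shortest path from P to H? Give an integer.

One shortest route is P – L – I – H, which uses 3 edges, and at distance 2 from P we only reach {I, J, K}, which does not include H. So d(P,H) = 3.

3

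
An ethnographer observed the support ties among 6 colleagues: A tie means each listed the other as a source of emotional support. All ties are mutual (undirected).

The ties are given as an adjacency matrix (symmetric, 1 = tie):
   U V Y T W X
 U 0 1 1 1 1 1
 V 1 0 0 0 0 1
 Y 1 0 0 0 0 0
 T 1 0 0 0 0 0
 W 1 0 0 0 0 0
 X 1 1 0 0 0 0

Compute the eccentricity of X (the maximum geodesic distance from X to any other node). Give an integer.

Distances from X: T:2, U:1, V:1, W:2, Y:2.
The largest is 2 (to Y, T, and W), so the eccentricity of X is 2.

2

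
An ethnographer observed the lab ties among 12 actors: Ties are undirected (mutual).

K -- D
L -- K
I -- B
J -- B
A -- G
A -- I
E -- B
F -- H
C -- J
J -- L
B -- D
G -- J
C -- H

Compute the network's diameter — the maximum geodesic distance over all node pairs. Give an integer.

Eccentricity of each node (its greatest distance to any other): A:5, B:4, C:3, D:5, E:5, F:5, G:4, H:4, I:5, J:3, K:5, L:4.
The maximum eccentricity is 5, realized for instance by the pair E–F via E – B – J – C – H – F. So the diameter is 5.

5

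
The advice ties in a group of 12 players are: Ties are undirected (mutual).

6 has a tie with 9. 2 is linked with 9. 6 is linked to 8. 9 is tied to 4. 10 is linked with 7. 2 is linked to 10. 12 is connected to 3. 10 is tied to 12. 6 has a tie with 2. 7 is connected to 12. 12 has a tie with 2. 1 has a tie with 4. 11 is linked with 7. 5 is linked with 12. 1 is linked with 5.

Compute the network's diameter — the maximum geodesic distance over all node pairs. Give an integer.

5

Eccentricity of each node (its greatest distance to any other): 1:4, 2:3, 3:4, 4:5, 5:4, 6:4, 7:4, 8:5, 9:4, 10:3, 11:5, 12:3.
The maximum eccentricity is 5, realized for instance by the pair 4–11 via 4 – 1 – 5 – 12 – 7 – 11. So the diameter is 5.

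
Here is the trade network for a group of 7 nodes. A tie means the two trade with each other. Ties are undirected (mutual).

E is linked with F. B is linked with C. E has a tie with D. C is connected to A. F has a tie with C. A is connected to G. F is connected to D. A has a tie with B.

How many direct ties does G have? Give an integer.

G is directly tied to A. That is 1 neighbor, so the degree of G is 1.

1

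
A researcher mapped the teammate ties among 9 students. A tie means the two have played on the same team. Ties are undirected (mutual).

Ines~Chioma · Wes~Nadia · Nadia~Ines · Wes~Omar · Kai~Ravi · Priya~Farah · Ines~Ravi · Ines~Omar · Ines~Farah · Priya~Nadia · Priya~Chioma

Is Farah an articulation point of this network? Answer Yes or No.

No

Even without Farah, every remaining node can still reach every other (the residual graph is connected), so Farah is not a cut vertex.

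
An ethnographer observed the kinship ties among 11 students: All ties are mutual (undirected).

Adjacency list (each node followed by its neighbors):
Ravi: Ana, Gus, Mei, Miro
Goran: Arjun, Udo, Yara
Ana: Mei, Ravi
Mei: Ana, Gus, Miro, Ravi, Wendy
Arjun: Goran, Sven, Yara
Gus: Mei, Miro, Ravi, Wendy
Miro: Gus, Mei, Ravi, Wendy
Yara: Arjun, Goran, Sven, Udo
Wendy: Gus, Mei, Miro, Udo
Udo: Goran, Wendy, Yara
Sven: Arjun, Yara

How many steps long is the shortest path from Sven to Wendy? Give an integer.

3

One shortest route is Sven – Yara – Udo – Wendy, which uses 3 edges, and at distance 2 from Sven we only reach {Goran, Udo}, which does not include Wendy. So d(Sven,Wendy) = 3.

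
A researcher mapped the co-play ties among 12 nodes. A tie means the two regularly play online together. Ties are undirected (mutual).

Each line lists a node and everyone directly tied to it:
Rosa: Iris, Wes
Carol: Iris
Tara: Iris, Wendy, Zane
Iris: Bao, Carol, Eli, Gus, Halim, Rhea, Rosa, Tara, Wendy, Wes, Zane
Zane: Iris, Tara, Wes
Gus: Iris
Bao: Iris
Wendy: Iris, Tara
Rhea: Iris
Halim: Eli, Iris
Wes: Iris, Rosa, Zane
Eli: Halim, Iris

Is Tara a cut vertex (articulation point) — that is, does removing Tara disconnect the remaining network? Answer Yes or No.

No

Even without Tara, every remaining node can still reach every other (the residual graph is connected), so Tara is not a cut vertex.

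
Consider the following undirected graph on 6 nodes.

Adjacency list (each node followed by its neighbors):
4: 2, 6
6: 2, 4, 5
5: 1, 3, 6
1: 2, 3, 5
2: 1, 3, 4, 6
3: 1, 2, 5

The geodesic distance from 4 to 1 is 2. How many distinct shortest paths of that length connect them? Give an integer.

The shortest distance is 2, and the only length-2 path is 4–2–1. So there is exactly 1 shortest path.

1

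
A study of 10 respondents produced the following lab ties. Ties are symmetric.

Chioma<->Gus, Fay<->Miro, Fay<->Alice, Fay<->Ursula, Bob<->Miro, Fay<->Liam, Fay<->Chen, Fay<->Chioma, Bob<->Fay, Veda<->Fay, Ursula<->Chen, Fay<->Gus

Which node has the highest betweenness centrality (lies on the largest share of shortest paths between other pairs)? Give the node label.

Unnormalized betweenness of each node: Alice:0, Bob:0, Chen:0, Chioma:0, Fay:33, Gus:0, Liam:0, Miro:0, Ursula:0, Veda:0.
Fay has the largest value, 33, making it the main broker — the node through which the most shortest paths run.

Fay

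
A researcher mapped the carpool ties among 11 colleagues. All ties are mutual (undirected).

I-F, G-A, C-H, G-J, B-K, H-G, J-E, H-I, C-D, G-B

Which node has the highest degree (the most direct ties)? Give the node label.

Degrees — A:1, B:2, C:2, D:1, E:1, F:1, G:4, H:3, I:2, J:2, K:1.
The maximum is 4, attained only by G.

G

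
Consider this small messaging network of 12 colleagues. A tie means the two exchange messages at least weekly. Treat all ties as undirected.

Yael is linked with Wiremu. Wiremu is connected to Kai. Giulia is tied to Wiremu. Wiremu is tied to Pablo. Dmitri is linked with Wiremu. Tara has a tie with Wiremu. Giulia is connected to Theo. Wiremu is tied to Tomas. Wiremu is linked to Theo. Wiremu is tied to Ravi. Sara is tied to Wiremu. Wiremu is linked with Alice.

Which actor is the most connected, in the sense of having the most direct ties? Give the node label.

Wiremu

Degrees — Alice:1, Dmitri:1, Giulia:2, Kai:1, Pablo:1, Ravi:1, Sara:1, Tara:1, Theo:2, Tomas:1, Wiremu:11, Yael:1.
The maximum is 11, attained only by Wiremu.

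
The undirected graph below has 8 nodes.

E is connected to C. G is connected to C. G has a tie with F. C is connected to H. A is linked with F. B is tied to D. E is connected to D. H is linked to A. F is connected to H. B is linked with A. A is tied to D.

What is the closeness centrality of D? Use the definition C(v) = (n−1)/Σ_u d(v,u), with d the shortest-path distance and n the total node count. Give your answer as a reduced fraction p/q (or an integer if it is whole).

7/12

Distances from D: A:1, B:1, C:2, E:1, F:2, G:3, H:2. Sum = 12.
n = 8, so closeness = 7/12.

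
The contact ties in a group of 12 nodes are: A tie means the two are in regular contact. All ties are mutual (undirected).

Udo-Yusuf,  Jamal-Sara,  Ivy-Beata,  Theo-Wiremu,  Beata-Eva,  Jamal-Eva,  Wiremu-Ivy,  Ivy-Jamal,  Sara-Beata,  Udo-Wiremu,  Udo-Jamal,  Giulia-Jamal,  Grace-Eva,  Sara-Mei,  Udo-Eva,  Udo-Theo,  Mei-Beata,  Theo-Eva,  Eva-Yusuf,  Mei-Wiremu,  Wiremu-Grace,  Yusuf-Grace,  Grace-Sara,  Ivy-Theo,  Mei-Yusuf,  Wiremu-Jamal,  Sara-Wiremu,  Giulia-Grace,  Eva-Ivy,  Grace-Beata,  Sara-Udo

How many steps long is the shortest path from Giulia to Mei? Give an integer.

One shortest route is Giulia – Grace – Sara – Mei, which uses 3 edges, and at distance 2 from Giulia we only reach {Beata, Eva, Ivy, Sara, Udo, Wiremu, Yusuf}, which does not include Mei. So d(Giulia,Mei) = 3.

3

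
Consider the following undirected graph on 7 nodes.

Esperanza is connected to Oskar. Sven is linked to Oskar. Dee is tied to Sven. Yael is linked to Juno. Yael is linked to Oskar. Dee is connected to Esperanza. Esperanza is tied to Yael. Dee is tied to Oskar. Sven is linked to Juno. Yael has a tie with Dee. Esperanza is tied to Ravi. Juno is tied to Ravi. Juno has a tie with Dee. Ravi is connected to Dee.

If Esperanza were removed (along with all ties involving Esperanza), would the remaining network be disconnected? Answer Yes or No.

Even without Esperanza, every remaining node can still reach every other (the residual graph is connected), so Esperanza is not a cut vertex.

No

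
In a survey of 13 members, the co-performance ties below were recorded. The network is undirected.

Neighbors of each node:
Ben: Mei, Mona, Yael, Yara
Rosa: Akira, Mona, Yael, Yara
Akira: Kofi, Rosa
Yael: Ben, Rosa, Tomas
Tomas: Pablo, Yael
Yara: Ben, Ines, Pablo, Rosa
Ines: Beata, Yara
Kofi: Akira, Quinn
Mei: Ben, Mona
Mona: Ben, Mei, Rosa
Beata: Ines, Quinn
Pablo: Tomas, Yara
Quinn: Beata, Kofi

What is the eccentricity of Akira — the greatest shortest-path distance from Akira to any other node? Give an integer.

Distances from Akira: Beata:3, Ben:3, Ines:3, Kofi:1, Mei:3, Mona:2, Pablo:3, Quinn:2, Rosa:1, Tomas:3, Yael:2, Yara:2.
The largest is 3 (to Beata, Pablo, Ines, Ben, Tomas, and Mei), so the eccentricity of Akira is 3.

3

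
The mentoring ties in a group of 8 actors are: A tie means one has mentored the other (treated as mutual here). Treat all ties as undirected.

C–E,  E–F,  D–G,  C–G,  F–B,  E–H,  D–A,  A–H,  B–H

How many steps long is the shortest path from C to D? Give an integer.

2

One shortest route is C – G – D, which uses 2 edges, and C and D are not directly tied, so nothing shorter exists. So d(C,D) = 2.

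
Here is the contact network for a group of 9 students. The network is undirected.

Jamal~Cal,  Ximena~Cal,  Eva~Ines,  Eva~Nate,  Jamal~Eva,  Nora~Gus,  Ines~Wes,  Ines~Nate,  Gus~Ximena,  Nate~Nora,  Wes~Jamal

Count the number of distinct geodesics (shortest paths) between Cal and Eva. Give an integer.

1

The shortest distance is 2, and the only length-2 path is Cal–Jamal–Eva. So there is exactly 1 shortest path.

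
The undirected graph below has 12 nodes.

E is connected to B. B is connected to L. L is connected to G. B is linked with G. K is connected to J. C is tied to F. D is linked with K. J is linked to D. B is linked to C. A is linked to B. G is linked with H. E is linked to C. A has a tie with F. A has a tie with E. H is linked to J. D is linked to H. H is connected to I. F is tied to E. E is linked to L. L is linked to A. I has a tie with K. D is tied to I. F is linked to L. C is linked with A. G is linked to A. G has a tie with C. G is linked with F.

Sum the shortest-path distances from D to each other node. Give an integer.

Distances from D: A:3, B:3, C:3, E:4, F:3, G:2, H:1, I:1, J:1, K:1, L:3.
Sum = 3 + 3 + 3 + 4 + 3 + 2 + 1 + 1 + 1 + 1 + 3 = 25.

25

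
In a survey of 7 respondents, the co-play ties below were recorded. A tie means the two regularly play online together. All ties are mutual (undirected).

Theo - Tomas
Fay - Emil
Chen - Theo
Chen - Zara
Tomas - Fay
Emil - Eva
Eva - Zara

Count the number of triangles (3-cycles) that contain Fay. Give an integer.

Fay's neighbors are Emil and Tomas, but none of them are tied to each other, so no triangle contains Fay.

0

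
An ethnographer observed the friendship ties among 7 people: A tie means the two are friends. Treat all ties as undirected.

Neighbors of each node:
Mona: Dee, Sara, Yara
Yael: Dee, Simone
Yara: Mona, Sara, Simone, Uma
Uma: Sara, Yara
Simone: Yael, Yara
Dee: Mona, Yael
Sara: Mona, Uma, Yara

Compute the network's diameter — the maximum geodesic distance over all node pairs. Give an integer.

Eccentricity of each node (its greatest distance to any other): Dee:3, Mona:2, Sara:3, Simone:2, Uma:3, Yael:3, Yara:2.
The maximum eccentricity is 3, realized for instance by the pair Yael–Uma via Yael – Simone – Yara – Uma. So the diameter is 3.

3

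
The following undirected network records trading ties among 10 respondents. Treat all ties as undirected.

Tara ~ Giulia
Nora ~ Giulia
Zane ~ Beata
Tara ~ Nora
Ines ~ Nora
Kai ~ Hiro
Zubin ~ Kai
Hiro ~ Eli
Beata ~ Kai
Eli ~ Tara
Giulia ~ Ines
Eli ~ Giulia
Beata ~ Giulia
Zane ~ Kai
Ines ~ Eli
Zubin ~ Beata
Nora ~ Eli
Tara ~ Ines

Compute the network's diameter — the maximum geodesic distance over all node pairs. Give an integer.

Eccentricity of each node (its greatest distance to any other): Beata:2, Eli:3, Giulia:2, Hiro:2, Ines:3, Kai:3, Nora:3, Tara:3, Zane:3, Zubin:3.
The maximum eccentricity is 3, realized for instance by the pair Zubin–Eli via Zubin – Kai – Hiro – Eli. So the diameter is 3.

3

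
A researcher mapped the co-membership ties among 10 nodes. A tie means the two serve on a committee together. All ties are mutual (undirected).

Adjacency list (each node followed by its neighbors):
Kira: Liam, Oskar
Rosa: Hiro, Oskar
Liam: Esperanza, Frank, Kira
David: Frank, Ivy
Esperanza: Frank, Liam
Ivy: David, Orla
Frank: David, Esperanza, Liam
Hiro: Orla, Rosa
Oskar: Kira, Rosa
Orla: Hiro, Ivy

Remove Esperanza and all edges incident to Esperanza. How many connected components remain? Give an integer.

Esperanza's neighbors (Frank and Liam) remain reachable from one another through other ties, so the rest of the network stays in one piece.

1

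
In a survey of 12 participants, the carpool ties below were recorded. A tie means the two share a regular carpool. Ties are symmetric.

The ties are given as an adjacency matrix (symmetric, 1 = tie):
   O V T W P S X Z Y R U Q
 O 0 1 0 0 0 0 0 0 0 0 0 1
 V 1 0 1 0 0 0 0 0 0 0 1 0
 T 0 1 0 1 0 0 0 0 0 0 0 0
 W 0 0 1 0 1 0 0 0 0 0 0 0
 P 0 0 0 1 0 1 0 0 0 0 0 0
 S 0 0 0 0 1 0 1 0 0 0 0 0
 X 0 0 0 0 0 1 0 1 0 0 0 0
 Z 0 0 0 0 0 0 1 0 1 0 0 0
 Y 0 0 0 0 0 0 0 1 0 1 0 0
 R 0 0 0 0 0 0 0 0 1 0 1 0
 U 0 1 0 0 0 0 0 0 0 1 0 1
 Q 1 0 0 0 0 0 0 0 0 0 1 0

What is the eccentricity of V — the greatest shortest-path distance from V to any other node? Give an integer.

Distances from V: O:1, P:3, Q:2, R:2, S:4, T:1, U:1, W:2, X:5, Y:3, Z:4.
The largest is 5 (to X), so the eccentricity of V is 5.

5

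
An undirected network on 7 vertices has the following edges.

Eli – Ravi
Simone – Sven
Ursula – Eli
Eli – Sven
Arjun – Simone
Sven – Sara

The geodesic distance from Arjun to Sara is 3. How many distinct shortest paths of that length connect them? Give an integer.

The shortest distance is 3, and the only length-3 path is Arjun–Simone–Sven–Sara. So there is exactly 1 shortest path.

1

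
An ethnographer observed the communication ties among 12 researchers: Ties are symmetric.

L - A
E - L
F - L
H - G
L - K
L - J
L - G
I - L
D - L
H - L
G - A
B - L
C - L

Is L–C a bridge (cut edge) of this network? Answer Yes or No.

Yes

Without the L–C edge there is no alternate route between L and C, so the network disconnects. It is a bridge.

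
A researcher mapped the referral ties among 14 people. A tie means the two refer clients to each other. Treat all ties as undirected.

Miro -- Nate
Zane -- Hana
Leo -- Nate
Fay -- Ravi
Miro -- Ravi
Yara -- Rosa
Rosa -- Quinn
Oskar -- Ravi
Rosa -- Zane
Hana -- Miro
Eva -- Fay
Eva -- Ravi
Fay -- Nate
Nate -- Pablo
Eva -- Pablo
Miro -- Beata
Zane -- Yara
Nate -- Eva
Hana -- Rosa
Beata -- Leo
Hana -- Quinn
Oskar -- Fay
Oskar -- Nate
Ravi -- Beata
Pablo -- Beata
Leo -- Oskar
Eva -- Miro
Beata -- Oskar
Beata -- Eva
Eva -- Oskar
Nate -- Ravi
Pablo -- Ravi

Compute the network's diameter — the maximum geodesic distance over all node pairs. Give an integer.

5

Eccentricity of each node (its greatest distance to any other): Beata:4, Eva:4, Fay:5, Hana:3, Leo:5, Miro:3, Nate:4, Oskar:5, Pablo:5, Quinn:4, Ravi:4, Rosa:4, Yara:5, Zane:4.
The maximum eccentricity is 5, realized for instance by the pair Leo–Yara via Leo – Nate – Miro – Hana – Zane – Yara. So the diameter is 5.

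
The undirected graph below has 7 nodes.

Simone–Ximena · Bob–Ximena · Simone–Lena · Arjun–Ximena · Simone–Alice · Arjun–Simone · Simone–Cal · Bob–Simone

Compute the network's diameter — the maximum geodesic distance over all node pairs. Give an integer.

Eccentricity of each node (its greatest distance to any other): Alice:2, Arjun:2, Bob:2, Cal:2, Lena:2, Simone:1, Ximena:2.
The maximum eccentricity is 2, realized for instance by the pair Ximena–Cal via Ximena – Simone – Cal. So the diameter is 2.

2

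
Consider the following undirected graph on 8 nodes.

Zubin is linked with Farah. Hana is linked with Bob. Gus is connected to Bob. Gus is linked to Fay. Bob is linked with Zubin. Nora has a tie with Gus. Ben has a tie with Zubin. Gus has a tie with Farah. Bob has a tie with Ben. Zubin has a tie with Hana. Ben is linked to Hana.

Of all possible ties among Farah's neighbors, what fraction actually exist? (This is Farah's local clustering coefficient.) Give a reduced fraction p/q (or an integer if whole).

0

Farah's neighbors: Gus and Zubin (k = 2).
Possible neighbor pairs: C(2,2) = 1. Edges among them: none → e = 0.
Clustering(Farah) = 0/1.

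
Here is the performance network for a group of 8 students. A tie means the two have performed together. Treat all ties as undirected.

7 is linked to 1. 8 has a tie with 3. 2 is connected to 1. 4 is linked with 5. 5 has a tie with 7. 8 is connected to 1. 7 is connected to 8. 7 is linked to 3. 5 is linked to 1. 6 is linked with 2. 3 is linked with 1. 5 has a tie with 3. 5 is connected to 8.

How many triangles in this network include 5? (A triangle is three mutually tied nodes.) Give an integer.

6

5's neighbors: 1, 3, 4, 7, and 8.
Neighbor pairs that are themselves tied: 5–1–3; 5–1–7; 5–1–8; 5–3–7; 5–3–8; 5–7–8. Each forms one triangle with 5, for 6 in total.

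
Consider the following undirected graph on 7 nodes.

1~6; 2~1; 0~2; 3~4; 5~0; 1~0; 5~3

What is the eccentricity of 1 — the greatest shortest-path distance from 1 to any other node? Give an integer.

4

Distances from 1: 0:1, 2:1, 3:3, 4:4, 5:2, 6:1.
The largest is 4 (to 4), so the eccentricity of 1 is 4.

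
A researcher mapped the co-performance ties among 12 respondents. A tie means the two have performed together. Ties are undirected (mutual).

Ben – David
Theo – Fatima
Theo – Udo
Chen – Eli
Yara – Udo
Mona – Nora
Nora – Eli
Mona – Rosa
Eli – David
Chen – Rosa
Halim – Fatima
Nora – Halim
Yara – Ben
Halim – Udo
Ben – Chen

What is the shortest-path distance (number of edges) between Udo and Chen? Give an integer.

One shortest route is Udo – Yara – Ben – Chen, which uses 3 edges, and at distance 2 from Udo we only reach {Ben, Fatima, Nora}, which does not include Chen. So d(Udo,Chen) = 3.

3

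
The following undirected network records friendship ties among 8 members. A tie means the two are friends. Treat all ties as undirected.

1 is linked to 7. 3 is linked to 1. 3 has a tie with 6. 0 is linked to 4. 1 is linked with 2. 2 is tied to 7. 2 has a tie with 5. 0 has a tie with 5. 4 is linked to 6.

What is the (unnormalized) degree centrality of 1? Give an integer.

3

1 is directly tied to 2, 3, and 7. That is 3 neighbors, so the degree of 1 is 3.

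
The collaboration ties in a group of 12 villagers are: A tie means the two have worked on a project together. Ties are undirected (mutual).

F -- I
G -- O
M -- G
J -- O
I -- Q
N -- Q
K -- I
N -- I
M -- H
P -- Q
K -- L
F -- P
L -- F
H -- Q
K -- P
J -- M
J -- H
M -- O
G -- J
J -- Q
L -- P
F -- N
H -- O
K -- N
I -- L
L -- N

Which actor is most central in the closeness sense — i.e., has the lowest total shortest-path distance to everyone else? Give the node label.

Q

Farness (sum of distances to all others) for each node — F:26, G:28, H:21, I:20, J:20, K:26, L:25, M:27, N:20, O:27, P:21, Q:17.
The smallest farness is 17, for Q, so Q has the highest closeness.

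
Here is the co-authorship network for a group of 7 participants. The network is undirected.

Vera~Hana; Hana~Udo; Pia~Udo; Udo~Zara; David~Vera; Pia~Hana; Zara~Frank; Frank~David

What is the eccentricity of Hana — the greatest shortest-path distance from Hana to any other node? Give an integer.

Distances from Hana: David:2, Frank:3, Pia:1, Udo:1, Vera:1, Zara:2.
The largest is 3 (to Frank), so the eccentricity of Hana is 3.

3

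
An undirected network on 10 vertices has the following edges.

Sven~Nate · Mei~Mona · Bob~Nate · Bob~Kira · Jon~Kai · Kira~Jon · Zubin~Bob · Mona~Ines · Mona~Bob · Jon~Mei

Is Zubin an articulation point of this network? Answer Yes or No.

Even without Zubin, every remaining node can still reach every other (the residual graph is connected), so Zubin is not a cut vertex.

No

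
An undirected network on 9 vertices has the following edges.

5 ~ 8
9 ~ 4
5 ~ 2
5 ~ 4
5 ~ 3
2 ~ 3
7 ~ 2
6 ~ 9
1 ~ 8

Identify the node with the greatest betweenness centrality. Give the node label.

5

Unnormalized betweenness of each node: 1:0, 2:7, 3:0, 4:12, 5:21, 6:0, 7:0, 8:7, 9:7.
5 has the largest value, 21, making it the main broker — the node through which the most shortest paths run.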